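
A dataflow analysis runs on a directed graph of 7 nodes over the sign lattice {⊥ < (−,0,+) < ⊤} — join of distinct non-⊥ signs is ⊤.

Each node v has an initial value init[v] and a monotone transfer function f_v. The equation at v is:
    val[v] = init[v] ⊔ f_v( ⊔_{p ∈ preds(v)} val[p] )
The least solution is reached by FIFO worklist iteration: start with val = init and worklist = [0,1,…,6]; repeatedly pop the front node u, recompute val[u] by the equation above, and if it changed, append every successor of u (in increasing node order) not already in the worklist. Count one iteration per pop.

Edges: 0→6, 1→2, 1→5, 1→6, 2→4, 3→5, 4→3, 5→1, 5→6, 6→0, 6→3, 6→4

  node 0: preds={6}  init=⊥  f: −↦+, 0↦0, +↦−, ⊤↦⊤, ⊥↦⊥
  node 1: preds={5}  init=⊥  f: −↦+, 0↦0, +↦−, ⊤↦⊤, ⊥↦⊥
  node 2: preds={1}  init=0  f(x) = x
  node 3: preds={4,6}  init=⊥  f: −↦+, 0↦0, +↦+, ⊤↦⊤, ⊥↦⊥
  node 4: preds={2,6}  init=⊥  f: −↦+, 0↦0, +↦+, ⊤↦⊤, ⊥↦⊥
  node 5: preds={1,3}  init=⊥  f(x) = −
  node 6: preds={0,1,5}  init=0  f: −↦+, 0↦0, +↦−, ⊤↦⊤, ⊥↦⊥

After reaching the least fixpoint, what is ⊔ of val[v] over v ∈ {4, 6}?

Worklist (16 pops):
  #1 pop 0: in=0 → 0 (was ⊥); enqueue []
  #2 pop 1: in=⊥ → ⊥ (no change)
  #3 pop 2: in=⊥ → 0 (no change)
  #4 pop 3: in=0 → 0 (was ⊥); enqueue []
  #5 pop 4: in=0 → 0 (was ⊥); enqueue [3]
  #6 pop 5: in=0 → − (was ⊥); enqueue [1]
  #7 pop 6: in=⊤ → ⊤ (was 0); enqueue [0,4]
  #8 pop 3: in=⊤ → ⊤ (was 0); enqueue [5]
  #9 pop 1: in=− → + (was ⊥); enqueue [2,6]
  #10 pop 0: in=⊤ → ⊤ (was 0); enqueue []
  #11 pop 4: in=⊤ → ⊤ (was 0); enqueue [3]
  #12 pop 5: in=⊤ → − (no change)
  #13 pop 2: in=+ → ⊤ (was 0); enqueue [4]
  #14 pop 6: in=⊤ → ⊤ (no change)
  #15 pop 3: in=⊤ → ⊤ (no change)
  #16 pop 4: in=⊤ → ⊤ (no change)

Fixpoint:
  val[0] = ⊤
  val[1] = +
  val[2] = ⊤
  val[3] = ⊤
  val[4] = ⊤
  val[5] = −
  val[6] = ⊤

⊤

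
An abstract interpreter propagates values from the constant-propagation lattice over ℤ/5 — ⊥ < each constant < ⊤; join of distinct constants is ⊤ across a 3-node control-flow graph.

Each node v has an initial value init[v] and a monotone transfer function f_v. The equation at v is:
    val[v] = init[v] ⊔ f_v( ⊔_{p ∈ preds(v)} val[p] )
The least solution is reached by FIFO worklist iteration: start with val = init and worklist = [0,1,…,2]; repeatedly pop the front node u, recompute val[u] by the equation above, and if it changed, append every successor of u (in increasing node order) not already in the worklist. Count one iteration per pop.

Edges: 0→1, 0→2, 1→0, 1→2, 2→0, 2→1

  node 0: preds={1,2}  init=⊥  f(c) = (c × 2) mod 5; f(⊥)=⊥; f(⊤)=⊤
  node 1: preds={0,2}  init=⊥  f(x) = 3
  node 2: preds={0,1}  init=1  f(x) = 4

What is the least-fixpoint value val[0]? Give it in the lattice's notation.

⊤

Trace (6 dequeues):
  [1] u=0 | in 1 | out 2 | prev ⊥ | push {}
  [2] u=1 | in ⊤ | out 3 | prev ⊥ | push {0}
  [3] u=2 | in ⊤ | out ⊤ | prev 1 | push {1}
  [4] u=0 | in ⊤ | out ⊤ | prev 2 | push {2}
  [5] u=1 | in ⊤ | out 3 | ==
  [6] u=2 | in ⊤ | out ⊤ | ==

Converged values:
  [0] ⊤
  [1] 3
  [2] ⊤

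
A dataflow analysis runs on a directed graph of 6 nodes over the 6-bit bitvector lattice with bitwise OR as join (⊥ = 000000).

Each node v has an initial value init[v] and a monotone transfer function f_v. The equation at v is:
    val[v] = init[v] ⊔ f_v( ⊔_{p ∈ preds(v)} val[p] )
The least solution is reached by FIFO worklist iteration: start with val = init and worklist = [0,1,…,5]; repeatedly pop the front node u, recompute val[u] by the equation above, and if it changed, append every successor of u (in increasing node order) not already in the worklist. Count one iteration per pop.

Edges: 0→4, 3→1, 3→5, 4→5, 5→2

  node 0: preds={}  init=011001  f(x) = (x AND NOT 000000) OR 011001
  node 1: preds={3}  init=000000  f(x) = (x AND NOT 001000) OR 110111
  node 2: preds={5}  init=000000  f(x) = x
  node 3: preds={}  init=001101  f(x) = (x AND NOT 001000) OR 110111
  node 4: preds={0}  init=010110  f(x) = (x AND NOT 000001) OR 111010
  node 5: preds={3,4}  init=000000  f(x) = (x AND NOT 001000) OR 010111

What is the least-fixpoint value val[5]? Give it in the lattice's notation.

Trace (8 dequeues):
  [1] u=0 | in 000000 | out 011001 | ==
  [2] u=1 | in 001101 | out 110111 | prev 000000 | push {}
  [3] u=2 | in 000000 | out 000000 | ==
  [4] u=3 | in 000000 | out 111111 | prev 001101 | push {1}
  [5] u=4 | in 011001 | out 111110 | prev 010110 | push {}
  [6] u=5 | in 111111 | out 110111 | prev 000000 | push {2}
  [7] u=1 | in 111111 | out 110111 | ==
  [8] u=2 | in 110111 | out 110111 | prev 000000 | push {}

Converged values:
  [0] 011001
  [1] 110111
  [2] 110111
  [3] 111111
  [4] 111110
  [5] 110111

110111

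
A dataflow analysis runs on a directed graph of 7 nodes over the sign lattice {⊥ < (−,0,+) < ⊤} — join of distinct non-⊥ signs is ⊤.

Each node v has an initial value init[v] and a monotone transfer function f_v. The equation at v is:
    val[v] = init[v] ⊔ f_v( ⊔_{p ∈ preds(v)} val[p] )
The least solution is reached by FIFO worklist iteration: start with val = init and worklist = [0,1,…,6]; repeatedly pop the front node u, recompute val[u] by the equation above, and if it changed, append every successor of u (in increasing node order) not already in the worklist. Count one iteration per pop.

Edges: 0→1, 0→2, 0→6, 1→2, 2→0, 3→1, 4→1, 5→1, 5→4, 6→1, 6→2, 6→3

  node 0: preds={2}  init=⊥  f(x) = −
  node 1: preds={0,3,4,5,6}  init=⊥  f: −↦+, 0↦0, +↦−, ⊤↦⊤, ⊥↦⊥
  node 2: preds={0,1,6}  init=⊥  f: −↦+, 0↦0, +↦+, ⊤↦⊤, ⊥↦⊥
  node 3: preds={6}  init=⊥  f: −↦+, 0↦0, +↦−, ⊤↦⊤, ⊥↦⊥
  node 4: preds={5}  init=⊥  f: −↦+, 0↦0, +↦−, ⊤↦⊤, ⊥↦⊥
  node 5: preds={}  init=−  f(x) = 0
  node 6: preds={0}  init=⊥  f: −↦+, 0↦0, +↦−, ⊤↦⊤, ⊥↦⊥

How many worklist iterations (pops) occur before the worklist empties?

13

Trace (13 dequeues):
  [1] u=0 | in ⊥ | out − | prev ⊥ | push {}
  [2] u=1 | in − | out + | prev ⊥ | push {}
  [3] u=2 | in ⊤ | out ⊤ | prev ⊥ | push {0}
  [4] u=3 | in ⊥ | out ⊥ | ==
  [5] u=4 | in − | out + | prev ⊥ | push {1}
  [6] u=5 | in ⊥ | out ⊤ | prev − | push {4}
  [7] u=6 | in − | out + | prev ⊥ | push {2,3}
  [8] u=0 | in ⊤ | out − | ==
  [9] u=1 | in ⊤ | out ⊤ | prev + | push {}
  [10] u=4 | in ⊤ | out ⊤ | prev + | push {1}
  [11] u=2 | in ⊤ | out ⊤ | ==
  [12] u=3 | in + | out − | prev ⊥ | push {}
  [13] u=1 | in ⊤ | out ⊤ | ==

Converged values:
  [0] −
  [1] ⊤
  [2] ⊤
  [3] −
  [4] ⊤
  [5] ⊤
  [6] +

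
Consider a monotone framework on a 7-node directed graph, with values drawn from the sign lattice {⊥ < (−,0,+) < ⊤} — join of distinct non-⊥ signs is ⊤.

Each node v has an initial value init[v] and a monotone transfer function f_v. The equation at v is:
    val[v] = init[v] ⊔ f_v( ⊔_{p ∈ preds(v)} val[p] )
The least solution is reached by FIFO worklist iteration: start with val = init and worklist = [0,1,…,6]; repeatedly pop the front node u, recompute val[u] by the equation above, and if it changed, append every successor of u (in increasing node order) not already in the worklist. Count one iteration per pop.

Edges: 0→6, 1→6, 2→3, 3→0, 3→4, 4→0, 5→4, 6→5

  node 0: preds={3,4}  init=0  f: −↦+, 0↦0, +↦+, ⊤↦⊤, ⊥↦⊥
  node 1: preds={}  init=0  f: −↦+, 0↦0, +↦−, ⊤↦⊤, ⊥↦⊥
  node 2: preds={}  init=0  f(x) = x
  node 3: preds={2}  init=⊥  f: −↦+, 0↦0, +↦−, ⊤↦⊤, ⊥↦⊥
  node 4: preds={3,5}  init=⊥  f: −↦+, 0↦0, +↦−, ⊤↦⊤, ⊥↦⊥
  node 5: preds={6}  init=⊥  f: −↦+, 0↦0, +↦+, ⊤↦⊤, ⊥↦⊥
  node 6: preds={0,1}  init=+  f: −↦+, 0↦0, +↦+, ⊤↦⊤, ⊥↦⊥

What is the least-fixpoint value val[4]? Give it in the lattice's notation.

Iteration log — 13 steps:
  step 1. node 0  ⊔preds=⊥  new=0  stable
  step 2. node 1  ⊔preds=⊥  new=0  stable
  step 3. node 2  ⊔preds=⊥  new=0  stable
  step 4. node 3  ⊔preds=0  new=0  old=⊥  +wl: 0
  step 5. node 4  ⊔preds=0  new=0  old=⊥  +wl: 
  step 6. node 5  ⊔preds=+  new=+  old=⊥  +wl: 4
  step 7. node 6  ⊔preds=0  new=⊤  old=+  +wl: 5
  step 8. node 0  ⊔preds=0  new=0  stable
  step 9. node 4  ⊔preds=⊤  new=⊤  old=0  +wl: 0
  step 10. node 5  ⊔preds=⊤  new=⊤  old=+  +wl: 4
  step 11. node 0  ⊔preds=⊤  new=⊤  old=0  +wl: 6
  step 12. node 4  ⊔preds=⊤  new=⊤  stable
  step 13. node 6  ⊔preds=⊤  new=⊤  stable

Least fixpoint reached:
  node 0: ⊤
  node 1: 0
  node 2: 0
  node 3: 0
  node 4: ⊤
  node 5: ⊤
  node 6: ⊤

⊤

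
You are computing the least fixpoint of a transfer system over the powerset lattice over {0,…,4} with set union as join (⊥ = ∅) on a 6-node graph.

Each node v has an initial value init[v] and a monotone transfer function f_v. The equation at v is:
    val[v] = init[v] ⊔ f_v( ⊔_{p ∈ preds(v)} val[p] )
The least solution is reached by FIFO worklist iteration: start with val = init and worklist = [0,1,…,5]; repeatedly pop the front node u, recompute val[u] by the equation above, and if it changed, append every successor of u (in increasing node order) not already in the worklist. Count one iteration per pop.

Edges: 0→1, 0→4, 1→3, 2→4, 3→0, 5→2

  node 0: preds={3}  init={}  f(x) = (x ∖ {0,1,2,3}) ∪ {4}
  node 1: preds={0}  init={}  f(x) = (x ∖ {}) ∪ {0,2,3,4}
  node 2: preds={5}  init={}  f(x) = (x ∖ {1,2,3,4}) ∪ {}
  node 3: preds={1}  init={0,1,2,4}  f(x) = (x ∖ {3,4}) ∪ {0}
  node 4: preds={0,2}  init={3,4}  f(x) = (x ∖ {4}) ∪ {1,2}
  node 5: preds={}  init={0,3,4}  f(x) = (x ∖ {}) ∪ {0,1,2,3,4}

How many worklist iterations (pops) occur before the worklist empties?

7

Iteration log — 7 steps:
  step 1. node 0  ⊔preds={0,1,2,4}  new={4}  old={}  +wl: 
  step 2. node 1  ⊔preds={4}  new={0,2,3,4}  old={}  +wl: 
  step 3. node 2  ⊔preds={0,3,4}  new={0}  old={}  +wl: 
  step 4. node 3  ⊔preds={0,2,3,4}  new={0,1,2,4}  stable
  step 5. node 4  ⊔preds={0,4}  new={0,1,2,3,4}  old={3,4}  +wl: 
  step 6. node 5  ⊔preds={}  new={0,1,2,3,4}  old={0,3,4}  +wl: 2
  step 7. node 2  ⊔preds={0,1,2,3,4}  new={0}  stable

Least fixpoint reached:
  node 0: {4}
  node 1: {0,2,3,4}
  node 2: {0}
  node 3: {0,1,2,4}
  node 4: {0,1,2,3,4}
  node 5: {0,1,2,3,4}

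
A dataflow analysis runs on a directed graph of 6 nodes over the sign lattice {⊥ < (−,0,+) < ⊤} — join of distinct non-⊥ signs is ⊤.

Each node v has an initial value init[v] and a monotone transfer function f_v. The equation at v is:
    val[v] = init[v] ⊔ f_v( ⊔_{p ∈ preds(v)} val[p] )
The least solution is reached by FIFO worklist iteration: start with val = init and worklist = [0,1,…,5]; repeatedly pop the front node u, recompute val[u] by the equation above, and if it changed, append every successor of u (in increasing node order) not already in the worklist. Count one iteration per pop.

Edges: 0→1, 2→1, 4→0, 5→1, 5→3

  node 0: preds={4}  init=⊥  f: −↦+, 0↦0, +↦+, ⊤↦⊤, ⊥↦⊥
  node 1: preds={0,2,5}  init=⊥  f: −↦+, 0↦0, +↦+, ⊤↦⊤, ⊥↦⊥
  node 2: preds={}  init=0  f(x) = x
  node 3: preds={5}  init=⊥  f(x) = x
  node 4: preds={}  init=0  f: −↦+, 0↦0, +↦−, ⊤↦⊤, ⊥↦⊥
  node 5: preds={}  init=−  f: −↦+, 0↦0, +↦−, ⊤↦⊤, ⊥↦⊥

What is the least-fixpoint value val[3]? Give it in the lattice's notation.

−

Worklist (6 pops):
  #1 pop 0: in=0 → 0 (was ⊥); enqueue []
  #2 pop 1: in=⊤ → ⊤ (was ⊥); enqueue []
  #3 pop 2: in=⊥ → 0 (no change)
  #4 pop 3: in=− → − (was ⊥); enqueue []
  #5 pop 4: in=⊥ → 0 (no change)
  #6 pop 5: in=⊥ → − (no change)

Fixpoint:
  val[0] = 0
  val[1] = ⊤
  val[2] = 0
  val[3] = −
  val[4] = 0
  val[5] = −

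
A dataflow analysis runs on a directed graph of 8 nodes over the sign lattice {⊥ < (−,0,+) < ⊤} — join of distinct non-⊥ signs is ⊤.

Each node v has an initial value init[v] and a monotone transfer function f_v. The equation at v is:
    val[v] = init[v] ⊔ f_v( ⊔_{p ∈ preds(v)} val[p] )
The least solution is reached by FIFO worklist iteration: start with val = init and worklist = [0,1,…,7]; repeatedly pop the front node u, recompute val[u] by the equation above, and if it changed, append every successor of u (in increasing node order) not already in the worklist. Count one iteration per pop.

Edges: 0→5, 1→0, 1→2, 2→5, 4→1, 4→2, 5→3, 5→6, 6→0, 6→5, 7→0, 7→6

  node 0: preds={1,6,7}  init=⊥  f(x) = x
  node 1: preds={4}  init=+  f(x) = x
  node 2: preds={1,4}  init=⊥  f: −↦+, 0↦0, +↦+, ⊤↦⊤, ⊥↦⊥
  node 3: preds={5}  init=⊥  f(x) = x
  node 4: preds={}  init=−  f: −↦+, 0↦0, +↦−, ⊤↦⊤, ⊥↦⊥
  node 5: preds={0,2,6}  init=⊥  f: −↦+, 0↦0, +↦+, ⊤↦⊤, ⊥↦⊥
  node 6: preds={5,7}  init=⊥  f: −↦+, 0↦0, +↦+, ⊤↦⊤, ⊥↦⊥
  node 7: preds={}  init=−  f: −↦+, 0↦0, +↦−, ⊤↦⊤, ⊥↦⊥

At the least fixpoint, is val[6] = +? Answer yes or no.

Trace (11 dequeues):
  [1] u=0 | in ⊤ | out ⊤ | prev ⊥ | push {}
  [2] u=1 | in − | out ⊤ | prev + | push {0}
  [3] u=2 | in ⊤ | out ⊤ | prev ⊥ | push {}
  [4] u=3 | in ⊥ | out ⊥ | ==
  [5] u=4 | in ⊥ | out − | ==
  [6] u=5 | in ⊤ | out ⊤ | prev ⊥ | push {3}
  [7] u=6 | in ⊤ | out ⊤ | prev ⊥ | push {5}
  [8] u=7 | in ⊥ | out − | ==
  [9] u=0 | in ⊤ | out ⊤ | ==
  [10] u=3 | in ⊤ | out ⊤ | prev ⊥ | push {}
  [11] u=5 | in ⊤ | out ⊤ | ==

Converged values:
  [0] ⊤
  [1] ⊤
  [2] ⊤
  [3] ⊤
  [4] −
  [5] ⊤
  [6] ⊤
  [7] −

no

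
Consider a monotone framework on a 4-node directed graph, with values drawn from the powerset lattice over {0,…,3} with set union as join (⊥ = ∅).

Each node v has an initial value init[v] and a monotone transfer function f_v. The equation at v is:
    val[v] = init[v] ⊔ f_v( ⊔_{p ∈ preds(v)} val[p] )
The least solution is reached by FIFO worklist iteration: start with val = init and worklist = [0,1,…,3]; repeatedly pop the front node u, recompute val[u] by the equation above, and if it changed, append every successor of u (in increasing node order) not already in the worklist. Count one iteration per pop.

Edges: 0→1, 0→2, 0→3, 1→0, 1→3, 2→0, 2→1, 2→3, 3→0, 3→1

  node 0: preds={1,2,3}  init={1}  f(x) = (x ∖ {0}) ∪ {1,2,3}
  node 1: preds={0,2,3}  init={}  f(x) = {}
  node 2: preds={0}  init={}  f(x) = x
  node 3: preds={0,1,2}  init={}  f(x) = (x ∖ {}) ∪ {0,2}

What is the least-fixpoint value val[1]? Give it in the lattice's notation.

{}

Worklist (6 pops):
  #1 pop 0: in={} → {1,2,3} (was {1}); enqueue []
  #2 pop 1: in={1,2,3} → {} (no change)
  #3 pop 2: in={1,2,3} → {1,2,3} (was {}); enqueue [0,1]
  #4 pop 3: in={1,2,3} → {0,1,2,3} (was {}); enqueue []
  #5 pop 0: in={0,1,2,3} → {1,2,3} (no change)
  #6 pop 1: in={0,1,2,3} → {} (no change)

Fixpoint:
  val[0] = {1,2,3}
  val[1] = {}
  val[2] = {1,2,3}
  val[3] = {0,1,2,3}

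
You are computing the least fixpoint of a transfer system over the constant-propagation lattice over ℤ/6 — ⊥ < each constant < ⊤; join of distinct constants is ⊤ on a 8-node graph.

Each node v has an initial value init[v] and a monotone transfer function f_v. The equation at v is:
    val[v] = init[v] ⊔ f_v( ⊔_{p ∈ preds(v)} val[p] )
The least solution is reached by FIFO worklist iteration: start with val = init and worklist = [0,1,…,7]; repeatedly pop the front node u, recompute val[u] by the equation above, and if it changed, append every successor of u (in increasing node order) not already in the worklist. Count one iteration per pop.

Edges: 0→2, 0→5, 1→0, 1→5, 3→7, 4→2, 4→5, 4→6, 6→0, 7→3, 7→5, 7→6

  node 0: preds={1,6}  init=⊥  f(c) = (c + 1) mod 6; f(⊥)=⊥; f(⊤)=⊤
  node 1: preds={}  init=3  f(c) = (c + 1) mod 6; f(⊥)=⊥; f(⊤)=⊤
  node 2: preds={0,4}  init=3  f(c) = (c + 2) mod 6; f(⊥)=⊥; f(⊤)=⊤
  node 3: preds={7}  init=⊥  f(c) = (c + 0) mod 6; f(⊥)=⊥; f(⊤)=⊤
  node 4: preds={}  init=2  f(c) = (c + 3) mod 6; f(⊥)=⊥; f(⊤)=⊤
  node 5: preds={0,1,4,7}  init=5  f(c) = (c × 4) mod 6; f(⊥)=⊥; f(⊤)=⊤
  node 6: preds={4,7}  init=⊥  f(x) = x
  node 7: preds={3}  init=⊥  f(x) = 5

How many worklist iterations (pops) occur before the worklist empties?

15

Trace (15 dequeues):
  [1] u=0 | in 3 | out 4 | prev ⊥ | push {}
  [2] u=1 | in ⊥ | out 3 | ==
  [3] u=2 | in ⊤ | out ⊤ | prev 3 | push {}
  [4] u=3 | in ⊥ | out ⊥ | ==
  [5] u=4 | in ⊥ | out 2 | ==
  [6] u=5 | in ⊤ | out ⊤ | prev 5 | push {}
  [7] u=6 | in 2 | out 2 | prev ⊥ | push {0}
  [8] u=7 | in ⊥ | out 5 | prev ⊥ | push {3,5,6}
  [9] u=0 | in ⊤ | out ⊤ | prev 4 | push {2}
  [10] u=3 | in 5 | out 5 | prev ⊥ | push {7}
  [11] u=5 | in ⊤ | out ⊤ | ==
  [12] u=6 | in ⊤ | out ⊤ | prev 2 | push {0}
  [13] u=2 | in ⊤ | out ⊤ | ==
  [14] u=7 | in 5 | out 5 | ==
  [15] u=0 | in ⊤ | out ⊤ | ==

Converged values:
  [0] ⊤
  [1] 3
  [2] ⊤
  [3] 5
  [4] 2
  [5] ⊤
  [6] ⊤
  [7] 5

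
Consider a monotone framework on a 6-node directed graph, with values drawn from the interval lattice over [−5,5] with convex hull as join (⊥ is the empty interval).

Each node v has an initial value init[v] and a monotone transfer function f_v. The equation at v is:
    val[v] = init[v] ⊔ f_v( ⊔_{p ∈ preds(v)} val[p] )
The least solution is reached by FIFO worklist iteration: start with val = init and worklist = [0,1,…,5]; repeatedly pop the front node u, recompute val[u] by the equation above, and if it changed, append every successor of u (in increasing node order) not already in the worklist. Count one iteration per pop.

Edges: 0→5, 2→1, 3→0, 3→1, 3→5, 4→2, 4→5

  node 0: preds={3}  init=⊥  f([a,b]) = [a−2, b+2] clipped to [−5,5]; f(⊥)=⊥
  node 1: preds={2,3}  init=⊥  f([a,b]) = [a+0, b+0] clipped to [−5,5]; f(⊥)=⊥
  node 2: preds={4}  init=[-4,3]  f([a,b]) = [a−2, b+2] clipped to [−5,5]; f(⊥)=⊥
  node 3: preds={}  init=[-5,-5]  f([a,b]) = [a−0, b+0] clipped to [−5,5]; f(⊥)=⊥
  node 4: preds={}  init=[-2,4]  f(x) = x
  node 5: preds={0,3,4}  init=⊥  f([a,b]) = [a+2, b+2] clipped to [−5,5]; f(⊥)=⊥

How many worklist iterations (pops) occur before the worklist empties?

7

Worklist (7 pops):
  #1 pop 0: in=[-5,-5] → [-5,-3] (was ⊥); enqueue []
  #2 pop 1: in=[-5,3] → [-5,3] (was ⊥); enqueue []
  #3 pop 2: in=[-2,4] → [-4,5] (was [-4,3]); enqueue [1]
  #4 pop 3: in=⊥ → [-5,-5] (no change)
  #5 pop 4: in=⊥ → [-2,4] (no change)
  #6 pop 5: in=[-5,4] → [-3,5] (was ⊥); enqueue []
  #7 pop 1: in=[-5,5] → [-5,5] (was [-5,3]); enqueue []

Fixpoint:
  val[0] = [-5,-3]
  val[1] = [-5,5]
  val[2] = [-4,5]
  val[3] = [-5,-5]
  val[4] = [-2,4]
  val[5] = [-3,5]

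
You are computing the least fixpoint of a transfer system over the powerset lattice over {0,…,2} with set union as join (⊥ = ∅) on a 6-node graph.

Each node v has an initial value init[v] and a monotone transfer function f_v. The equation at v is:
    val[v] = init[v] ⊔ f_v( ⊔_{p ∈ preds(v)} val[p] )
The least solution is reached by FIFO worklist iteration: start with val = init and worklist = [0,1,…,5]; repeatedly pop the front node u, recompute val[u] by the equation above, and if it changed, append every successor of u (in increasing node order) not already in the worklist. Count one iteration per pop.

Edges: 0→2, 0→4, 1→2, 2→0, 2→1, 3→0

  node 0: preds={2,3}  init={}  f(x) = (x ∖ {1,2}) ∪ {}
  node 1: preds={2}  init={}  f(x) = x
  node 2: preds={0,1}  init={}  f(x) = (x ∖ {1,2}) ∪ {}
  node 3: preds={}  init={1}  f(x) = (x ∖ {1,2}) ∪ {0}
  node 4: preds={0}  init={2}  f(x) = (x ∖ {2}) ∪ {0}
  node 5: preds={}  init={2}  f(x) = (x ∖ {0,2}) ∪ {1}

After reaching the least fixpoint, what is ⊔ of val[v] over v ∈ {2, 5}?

Trace (12 dequeues):
  [1] u=0 | in {1} | out {} | ==
  [2] u=1 | in {} | out {} | ==
  [3] u=2 | in {} | out {} | ==
  [4] u=3 | in {} | out {0,1} | prev {1} | push {0}
  [5] u=4 | in {} | out {0,2} | prev {2} | push {}
  [6] u=5 | in {} | out {1,2} | prev {2} | push {}
  [7] u=0 | in {0,1} | out {0} | prev {} | push {2,4}
  [8] u=2 | in {0} | out {0} | prev {} | push {0,1}
  [9] u=4 | in {0} | out {0,2} | ==
  [10] u=0 | in {0,1} | out {0} | ==
  [11] u=1 | in {0} | out {0} | prev {} | push {2}
  [12] u=2 | in {0} | out {0} | ==

Converged values:
  [0] {0}
  [1] {0}
  [2] {0}
  [3] {0,1}
  [4] {0,2}
  [5] {1,2}

{0,1,2}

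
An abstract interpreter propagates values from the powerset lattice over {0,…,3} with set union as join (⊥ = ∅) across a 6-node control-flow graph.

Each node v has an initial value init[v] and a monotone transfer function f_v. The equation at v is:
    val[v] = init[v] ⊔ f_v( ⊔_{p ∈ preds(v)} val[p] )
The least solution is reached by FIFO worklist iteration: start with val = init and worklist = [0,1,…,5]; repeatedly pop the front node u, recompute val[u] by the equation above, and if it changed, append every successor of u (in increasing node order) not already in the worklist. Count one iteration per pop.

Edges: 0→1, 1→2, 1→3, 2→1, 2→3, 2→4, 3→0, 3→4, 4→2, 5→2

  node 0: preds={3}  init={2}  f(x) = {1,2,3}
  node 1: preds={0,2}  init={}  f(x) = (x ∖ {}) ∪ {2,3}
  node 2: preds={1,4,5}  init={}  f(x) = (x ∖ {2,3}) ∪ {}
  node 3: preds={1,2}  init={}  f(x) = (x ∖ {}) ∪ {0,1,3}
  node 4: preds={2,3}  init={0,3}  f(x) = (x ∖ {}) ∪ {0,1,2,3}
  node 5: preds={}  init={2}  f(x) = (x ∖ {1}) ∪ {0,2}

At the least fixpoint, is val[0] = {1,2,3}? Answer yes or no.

yes

Trace (10 dequeues):
  [1] u=0 | in {} | out {1,2,3} | prev {2} | push {}
  [2] u=1 | in {1,2,3} | out {1,2,3} | prev {} | push {}
  [3] u=2 | in {0,1,2,3} | out {0,1} | prev {} | push {1}
  [4] u=3 | in {0,1,2,3} | out {0,1,2,3} | prev {} | push {0}
  [5] u=4 | in {0,1,2,3} | out {0,1,2,3} | prev {0,3} | push {2}
  [6] u=5 | in {} | out {0,2} | prev {2} | push {}
  [7] u=1 | in {0,1,2,3} | out {0,1,2,3} | prev {1,2,3} | push {3}
  [8] u=0 | in {0,1,2,3} | out {1,2,3} | ==
  [9] u=2 | in {0,1,2,3} | out {0,1} | ==
  [10] u=3 | in {0,1,2,3} | out {0,1,2,3} | ==

Converged values:
  [0] {1,2,3}
  [1] {0,1,2,3}
  [2] {0,1}
  [3] {0,1,2,3}
  [4] {0,1,2,3}
  [5] {0,2}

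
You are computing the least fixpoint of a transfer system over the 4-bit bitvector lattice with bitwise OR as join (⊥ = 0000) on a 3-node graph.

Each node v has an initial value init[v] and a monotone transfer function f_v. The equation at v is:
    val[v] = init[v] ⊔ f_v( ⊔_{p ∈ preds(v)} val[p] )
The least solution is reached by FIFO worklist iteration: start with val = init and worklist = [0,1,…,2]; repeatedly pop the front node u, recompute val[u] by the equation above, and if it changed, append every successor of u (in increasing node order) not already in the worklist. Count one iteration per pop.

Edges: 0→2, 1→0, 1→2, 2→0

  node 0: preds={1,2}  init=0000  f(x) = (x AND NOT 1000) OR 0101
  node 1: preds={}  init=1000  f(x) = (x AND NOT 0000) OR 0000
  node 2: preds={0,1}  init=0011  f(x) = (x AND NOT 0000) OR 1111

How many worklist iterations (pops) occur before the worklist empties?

Trace (4 dequeues):
  [1] u=0 | in 1011 | out 0111 | prev 0000 | push {}
  [2] u=1 | in 0000 | out 1000 | ==
  [3] u=2 | in 1111 | out 1111 | prev 0011 | push {0}
  [4] u=0 | in 1111 | out 0111 | ==

Converged values:
  [0] 0111
  [1] 1000
  [2] 1111

4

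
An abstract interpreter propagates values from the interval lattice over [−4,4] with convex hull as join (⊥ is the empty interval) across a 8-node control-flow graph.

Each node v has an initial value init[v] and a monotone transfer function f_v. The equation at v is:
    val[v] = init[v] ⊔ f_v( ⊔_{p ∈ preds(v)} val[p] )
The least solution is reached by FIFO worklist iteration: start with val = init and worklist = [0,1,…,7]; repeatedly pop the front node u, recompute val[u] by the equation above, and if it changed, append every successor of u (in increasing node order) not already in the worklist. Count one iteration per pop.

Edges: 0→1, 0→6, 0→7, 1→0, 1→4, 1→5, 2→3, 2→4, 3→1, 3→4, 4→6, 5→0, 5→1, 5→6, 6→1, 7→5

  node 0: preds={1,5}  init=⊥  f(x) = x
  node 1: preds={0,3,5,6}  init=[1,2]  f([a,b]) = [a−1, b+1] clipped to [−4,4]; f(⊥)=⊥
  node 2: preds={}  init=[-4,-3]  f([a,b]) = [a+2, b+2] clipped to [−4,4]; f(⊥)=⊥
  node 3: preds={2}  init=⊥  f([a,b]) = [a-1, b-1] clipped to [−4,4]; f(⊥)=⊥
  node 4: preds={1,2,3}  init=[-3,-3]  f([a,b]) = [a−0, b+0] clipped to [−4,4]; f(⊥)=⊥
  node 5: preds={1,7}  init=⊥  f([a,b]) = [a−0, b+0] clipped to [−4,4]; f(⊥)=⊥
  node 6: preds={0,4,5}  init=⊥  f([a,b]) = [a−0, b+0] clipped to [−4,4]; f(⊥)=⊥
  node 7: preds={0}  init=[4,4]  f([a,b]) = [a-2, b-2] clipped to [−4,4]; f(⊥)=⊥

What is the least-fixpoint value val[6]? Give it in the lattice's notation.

[-4,4]

Trace (20 dequeues):
  [1] u=0 | in [1,2] | out [1,2] | prev ⊥ | push {}
  [2] u=1 | in [1,2] | out [0,3] | prev [1,2] | push {0}
  [3] u=2 | in ⊥ | out [-4,-3] | ==
  [4] u=3 | in [-4,-3] | out [-4,-4] | prev ⊥ | push {1}
  [5] u=4 | in [-4,3] | out [-4,3] | prev [-3,-3] | push {}
  [6] u=5 | in [0,4] | out [0,4] | prev ⊥ | push {}
  [7] u=6 | in [-4,4] | out [-4,4] | prev ⊥ | push {}
  [8] u=7 | in [1,2] | out [-1,4] | prev [4,4] | push {5}
  [9] u=0 | in [0,4] | out [0,4] | prev [1,2] | push {6,7}
  [10] u=1 | in [-4,4] | out [-4,4] | prev [0,3] | push {0,4}
  [11] u=5 | in [-4,4] | out [-4,4] | prev [0,4] | push {1}
  [12] u=6 | in [-4,4] | out [-4,4] | ==
  [13] u=7 | in [0,4] | out [-2,4] | prev [-1,4] | push {5}
  [14] u=0 | in [-4,4] | out [-4,4] | prev [0,4] | push {6,7}
  [15] u=4 | in [-4,4] | out [-4,4] | prev [-4,3] | push {}
  [16] u=1 | in [-4,4] | out [-4,4] | ==
  [17] u=5 | in [-4,4] | out [-4,4] | ==
  [18] u=6 | in [-4,4] | out [-4,4] | ==
  [19] u=7 | in [-4,4] | out [-4,4] | prev [-2,4] | push {5}
  [20] u=5 | in [-4,4] | out [-4,4] | ==

Converged values:
  [0] [-4,4]
  [1] [-4,4]
  [2] [-4,-3]
  [3] [-4,-4]
  [4] [-4,4]
  [5] [-4,4]
  [6] [-4,4]
  [7] [-4,4]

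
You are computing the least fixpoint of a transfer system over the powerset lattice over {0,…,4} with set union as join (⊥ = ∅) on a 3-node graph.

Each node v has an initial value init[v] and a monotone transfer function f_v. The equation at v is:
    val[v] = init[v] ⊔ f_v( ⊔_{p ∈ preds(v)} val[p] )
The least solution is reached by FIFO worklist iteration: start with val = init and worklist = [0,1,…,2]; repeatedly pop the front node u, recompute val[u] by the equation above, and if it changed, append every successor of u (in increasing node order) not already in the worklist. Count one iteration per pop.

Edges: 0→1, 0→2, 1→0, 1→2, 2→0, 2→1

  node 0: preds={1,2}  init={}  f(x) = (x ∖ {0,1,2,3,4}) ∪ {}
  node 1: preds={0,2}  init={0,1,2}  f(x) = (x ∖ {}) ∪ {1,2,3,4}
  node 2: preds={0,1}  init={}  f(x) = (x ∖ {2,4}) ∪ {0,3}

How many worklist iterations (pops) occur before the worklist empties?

5

Iteration log — 5 steps:
  step 1. node 0  ⊔preds={0,1,2}  new={}  stable
  step 2. node 1  ⊔preds={}  new={0,1,2,3,4}  old={0,1,2}  +wl: 0
  step 3. node 2  ⊔preds={0,1,2,3,4}  new={0,1,3}  old={}  +wl: 1
  step 4. node 0  ⊔preds={0,1,2,3,4}  new={}  stable
  step 5. node 1  ⊔preds={0,1,3}  new={0,1,2,3,4}  stable

Least fixpoint reached:
  node 0: {}
  node 1: {0,1,2,3,4}
  node 2: {0,1,3}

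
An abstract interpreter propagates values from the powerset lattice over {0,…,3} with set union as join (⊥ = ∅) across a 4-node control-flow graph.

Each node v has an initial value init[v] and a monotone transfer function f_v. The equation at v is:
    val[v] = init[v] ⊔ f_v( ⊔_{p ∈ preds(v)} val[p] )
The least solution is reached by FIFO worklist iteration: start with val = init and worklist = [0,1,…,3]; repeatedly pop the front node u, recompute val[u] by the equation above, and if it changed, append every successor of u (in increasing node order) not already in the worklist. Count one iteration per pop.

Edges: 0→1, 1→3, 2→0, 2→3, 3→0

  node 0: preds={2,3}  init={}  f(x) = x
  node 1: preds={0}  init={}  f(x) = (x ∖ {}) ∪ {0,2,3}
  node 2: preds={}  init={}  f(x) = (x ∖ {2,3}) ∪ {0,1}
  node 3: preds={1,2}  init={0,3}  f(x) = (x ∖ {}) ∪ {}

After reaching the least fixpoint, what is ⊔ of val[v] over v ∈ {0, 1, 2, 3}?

Trace (7 dequeues):
  [1] u=0 | in {0,3} | out {0,3} | prev {} | push {}
  [2] u=1 | in {0,3} | out {0,2,3} | prev {} | push {}
  [3] u=2 | in {} | out {0,1} | prev {} | push {0}
  [4] u=3 | in {0,1,2,3} | out {0,1,2,3} | prev {0,3} | push {}
  [5] u=0 | in {0,1,2,3} | out {0,1,2,3} | prev {0,3} | push {1}
  [6] u=1 | in {0,1,2,3} | out {0,1,2,3} | prev {0,2,3} | push {3}
  [7] u=3 | in {0,1,2,3} | out {0,1,2,3} | ==

Converged values:
  [0] {0,1,2,3}
  [1] {0,1,2,3}
  [2] {0,1}
  [3] {0,1,2,3}

{0,1,2,3}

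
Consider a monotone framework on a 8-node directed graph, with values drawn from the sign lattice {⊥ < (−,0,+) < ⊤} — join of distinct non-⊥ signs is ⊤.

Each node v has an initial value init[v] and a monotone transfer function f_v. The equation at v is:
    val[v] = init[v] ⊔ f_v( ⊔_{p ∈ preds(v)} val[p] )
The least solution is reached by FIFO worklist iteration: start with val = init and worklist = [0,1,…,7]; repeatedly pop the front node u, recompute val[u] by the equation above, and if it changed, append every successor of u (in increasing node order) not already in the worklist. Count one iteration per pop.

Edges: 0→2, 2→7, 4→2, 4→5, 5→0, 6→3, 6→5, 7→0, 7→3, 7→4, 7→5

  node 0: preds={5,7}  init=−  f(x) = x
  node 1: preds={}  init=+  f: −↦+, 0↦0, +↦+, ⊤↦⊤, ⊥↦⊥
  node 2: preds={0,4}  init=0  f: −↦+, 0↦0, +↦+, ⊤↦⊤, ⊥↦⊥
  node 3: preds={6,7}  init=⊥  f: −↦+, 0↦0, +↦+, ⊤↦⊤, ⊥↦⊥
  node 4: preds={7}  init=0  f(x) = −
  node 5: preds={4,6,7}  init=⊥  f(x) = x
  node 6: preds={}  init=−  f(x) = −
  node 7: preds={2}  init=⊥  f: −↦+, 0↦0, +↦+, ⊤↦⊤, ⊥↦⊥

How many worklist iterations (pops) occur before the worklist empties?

14

Worklist (14 pops):
  #1 pop 0: in=⊥ → − (no change)
  #2 pop 1: in=⊥ → + (no change)
  #3 pop 2: in=⊤ → ⊤ (was 0); enqueue []
  #4 pop 3: in=− → + (was ⊥); enqueue []
  #5 pop 4: in=⊥ → ⊤ (was 0); enqueue [2]
  #6 pop 5: in=⊤ → ⊤ (was ⊥); enqueue [0]
  #7 pop 6: in=⊥ → − (no change)
  #8 pop 7: in=⊤ → ⊤ (was ⊥); enqueue [3,4,5]
  #9 pop 2: in=⊤ → ⊤ (no change)
  #10 pop 0: in=⊤ → ⊤ (was −); enqueue [2]
  #11 pop 3: in=⊤ → ⊤ (was +); enqueue []
  #12 pop 4: in=⊤ → ⊤ (no change)
  #13 pop 5: in=⊤ → ⊤ (no change)
  #14 pop 2: in=⊤ → ⊤ (no change)

Fixpoint:
  val[0] = ⊤
  val[1] = +
  val[2] = ⊤
  val[3] = ⊤
  val[4] = ⊤
  val[5] = ⊤
  val[6] = −
  val[7] = ⊤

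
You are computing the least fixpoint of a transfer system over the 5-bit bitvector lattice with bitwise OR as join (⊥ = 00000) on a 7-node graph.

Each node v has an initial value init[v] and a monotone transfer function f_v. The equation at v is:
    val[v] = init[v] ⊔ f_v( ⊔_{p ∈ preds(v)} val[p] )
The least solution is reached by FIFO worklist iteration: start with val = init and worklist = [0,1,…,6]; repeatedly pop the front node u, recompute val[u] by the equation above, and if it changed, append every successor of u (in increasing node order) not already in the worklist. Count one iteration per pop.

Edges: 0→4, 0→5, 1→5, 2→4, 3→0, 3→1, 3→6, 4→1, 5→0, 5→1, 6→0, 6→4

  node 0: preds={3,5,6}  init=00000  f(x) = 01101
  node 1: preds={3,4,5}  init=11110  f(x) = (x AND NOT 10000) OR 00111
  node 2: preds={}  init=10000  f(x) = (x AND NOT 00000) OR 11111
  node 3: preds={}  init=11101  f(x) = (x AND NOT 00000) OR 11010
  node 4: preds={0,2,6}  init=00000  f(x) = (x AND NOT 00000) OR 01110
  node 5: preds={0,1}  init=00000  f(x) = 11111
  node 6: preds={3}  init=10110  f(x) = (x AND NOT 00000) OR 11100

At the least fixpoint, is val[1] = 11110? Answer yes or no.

no

Trace (10 dequeues):
  [1] u=0 | in 11111 | out 01101 | prev 00000 | push {}
  [2] u=1 | in 11101 | out 11111 | prev 11110 | push {}
  [3] u=2 | in 00000 | out 11111 | prev 10000 | push {}
  [4] u=3 | in 00000 | out 11111 | prev 11101 | push {0,1}
  [5] u=4 | in 11111 | out 11111 | prev 00000 | push {}
  [6] u=5 | in 11111 | out 11111 | prev 00000 | push {}
  [7] u=6 | in 11111 | out 11111 | prev 10110 | push {4}
  [8] u=0 | in 11111 | out 01101 | ==
  [9] u=1 | in 11111 | out 11111 | ==
  [10] u=4 | in 11111 | out 11111 | ==

Converged values:
  [0] 01101
  [1] 11111
  [2] 11111
  [3] 11111
  [4] 11111
  [5] 11111
  [6] 11111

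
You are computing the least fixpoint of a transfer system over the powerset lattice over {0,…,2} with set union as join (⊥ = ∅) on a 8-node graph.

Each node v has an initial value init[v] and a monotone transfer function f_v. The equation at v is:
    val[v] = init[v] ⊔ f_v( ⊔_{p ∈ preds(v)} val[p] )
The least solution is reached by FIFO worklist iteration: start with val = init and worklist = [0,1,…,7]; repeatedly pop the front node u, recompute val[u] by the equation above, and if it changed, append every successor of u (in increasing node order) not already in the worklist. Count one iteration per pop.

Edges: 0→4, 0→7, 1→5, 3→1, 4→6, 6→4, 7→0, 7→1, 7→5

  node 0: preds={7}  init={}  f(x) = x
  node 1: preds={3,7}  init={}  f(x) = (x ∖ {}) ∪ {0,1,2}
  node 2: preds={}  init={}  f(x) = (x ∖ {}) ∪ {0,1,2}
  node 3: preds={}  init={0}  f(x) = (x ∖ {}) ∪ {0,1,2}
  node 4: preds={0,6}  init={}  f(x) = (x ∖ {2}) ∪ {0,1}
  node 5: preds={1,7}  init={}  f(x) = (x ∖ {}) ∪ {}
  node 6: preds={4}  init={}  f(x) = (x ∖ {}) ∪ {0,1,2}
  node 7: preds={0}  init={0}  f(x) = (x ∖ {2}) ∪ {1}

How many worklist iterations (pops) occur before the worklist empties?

Trace (14 dequeues):
  [1] u=0 | in {0} | out {0} | prev {} | push {}
  [2] u=1 | in {0} | out {0,1,2} | prev {} | push {}
  [3] u=2 | in {} | out {0,1,2} | prev {} | push {}
  [4] u=3 | in {} | out {0,1,2} | prev {0} | push {1}
  [5] u=4 | in {0} | out {0,1} | prev {} | push {}
  [6] u=5 | in {0,1,2} | out {0,1,2} | prev {} | push {}
  [7] u=6 | in {0,1} | out {0,1,2} | prev {} | push {4}
  [8] u=7 | in {0} | out {0,1} | prev {0} | push {0,5}
  [9] u=1 | in {0,1,2} | out {0,1,2} | ==
  [10] u=4 | in {0,1,2} | out {0,1} | ==
  [11] u=0 | in {0,1} | out {0,1} | prev {0} | push {4,7}
  [12] u=5 | in {0,1,2} | out {0,1,2} | ==
  [13] u=4 | in {0,1,2} | out {0,1} | ==
  [14] u=7 | in {0,1} | out {0,1} | ==

Converged values:
  [0] {0,1}
  [1] {0,1,2}
  [2] {0,1,2}
  [3] {0,1,2}
  [4] {0,1}
  [5] {0,1,2}
  [6] {0,1,2}
  [7] {0,1}

14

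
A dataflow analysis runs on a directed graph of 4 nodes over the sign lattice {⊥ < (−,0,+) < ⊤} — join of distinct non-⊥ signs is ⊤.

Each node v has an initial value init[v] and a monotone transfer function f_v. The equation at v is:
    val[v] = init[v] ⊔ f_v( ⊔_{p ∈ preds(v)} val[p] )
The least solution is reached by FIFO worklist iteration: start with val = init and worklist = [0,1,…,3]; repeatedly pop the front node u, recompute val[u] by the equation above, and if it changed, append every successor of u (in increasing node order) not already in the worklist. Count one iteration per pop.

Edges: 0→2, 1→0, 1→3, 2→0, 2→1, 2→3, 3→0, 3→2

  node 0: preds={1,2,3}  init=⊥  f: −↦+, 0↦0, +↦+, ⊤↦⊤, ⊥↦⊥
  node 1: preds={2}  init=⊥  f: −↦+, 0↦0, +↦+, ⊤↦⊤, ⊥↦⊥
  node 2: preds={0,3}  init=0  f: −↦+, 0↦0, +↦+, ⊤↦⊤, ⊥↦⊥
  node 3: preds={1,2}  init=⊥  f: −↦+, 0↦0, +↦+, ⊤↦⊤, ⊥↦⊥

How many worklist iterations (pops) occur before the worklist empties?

Worklist (6 pops):
  #1 pop 0: in=0 → 0 (was ⊥); enqueue []
  #2 pop 1: in=0 → 0 (was ⊥); enqueue [0]
  #3 pop 2: in=0 → 0 (no change)
  #4 pop 3: in=0 → 0 (was ⊥); enqueue [2]
  #5 pop 0: in=0 → 0 (no change)
  #6 pop 2: in=0 → 0 (no change)

Fixpoint:
  val[0] = 0
  val[1] = 0
  val[2] = 0
  val[3] = 0

6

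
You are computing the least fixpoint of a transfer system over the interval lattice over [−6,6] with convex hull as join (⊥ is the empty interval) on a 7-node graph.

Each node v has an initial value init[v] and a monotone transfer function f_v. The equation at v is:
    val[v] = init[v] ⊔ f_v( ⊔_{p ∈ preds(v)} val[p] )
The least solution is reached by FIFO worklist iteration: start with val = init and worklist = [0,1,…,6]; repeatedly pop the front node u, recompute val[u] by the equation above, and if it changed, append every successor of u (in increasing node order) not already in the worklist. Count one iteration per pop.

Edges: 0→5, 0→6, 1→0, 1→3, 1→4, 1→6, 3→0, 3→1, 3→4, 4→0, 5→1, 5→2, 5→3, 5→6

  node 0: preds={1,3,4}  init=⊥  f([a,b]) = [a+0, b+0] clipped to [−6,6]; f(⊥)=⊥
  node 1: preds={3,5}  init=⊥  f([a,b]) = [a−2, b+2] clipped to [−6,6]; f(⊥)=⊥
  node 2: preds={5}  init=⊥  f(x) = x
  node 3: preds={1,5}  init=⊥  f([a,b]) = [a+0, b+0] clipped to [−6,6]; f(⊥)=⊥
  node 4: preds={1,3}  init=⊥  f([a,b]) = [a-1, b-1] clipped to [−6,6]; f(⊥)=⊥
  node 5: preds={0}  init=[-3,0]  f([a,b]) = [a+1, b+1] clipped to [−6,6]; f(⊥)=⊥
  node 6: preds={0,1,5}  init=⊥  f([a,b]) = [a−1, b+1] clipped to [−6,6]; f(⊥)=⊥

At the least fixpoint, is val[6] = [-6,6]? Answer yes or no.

yes

Iteration log — 29 steps:
  step 1. node 0  ⊔preds=⊥  new=⊥  stable
  step 2. node 1  ⊔preds=[-3,0]  new=[-5,2]  old=⊥  +wl: 0
  step 3. node 2  ⊔preds=[-3,0]  new=[-3,0]  old=⊥  +wl: 
  step 4. node 3  ⊔preds=[-5,2]  new=[-5,2]  old=⊥  +wl: 1
  step 5. node 4  ⊔preds=[-5,2]  new=[-6,1]  old=⊥  +wl: 
  step 6. node 5  ⊔preds=⊥  new=[-3,0]  stable
  step 7. node 6  ⊔preds=[-5,2]  new=[-6,3]  old=⊥  +wl: 
  step 8. node 0  ⊔preds=[-6,2]  new=[-6,2]  old=⊥  +wl: 5,6
  step 9. node 1  ⊔preds=[-5,2]  new=[-6,4]  old=[-5,2]  +wl: 0,3,4
  step 10. node 5  ⊔preds=[-6,2]  new=[-5,3]  old=[-3,0]  +wl: 1,2
  step 11. node 6  ⊔preds=[-6,4]  new=[-6,5]  old=[-6,3]  +wl: 
  step 12. node 0  ⊔preds=[-6,4]  new=[-6,4]  old=[-6,2]  +wl: 5,6
  step 13. node 3  ⊔preds=[-6,4]  new=[-6,4]  old=[-5,2]  +wl: 0
  step 14. node 4  ⊔preds=[-6,4]  new=[-6,3]  old=[-6,1]  +wl: 
  step 15. node 1  ⊔preds=[-6,4]  new=[-6,6]  old=[-6,4]  +wl: 3,4
  step 16. node 2  ⊔preds=[-5,3]  new=[-5,3]  old=[-3,0]  +wl: 
  step 17. node 5  ⊔preds=[-6,4]  new=[-5,5]  old=[-5,3]  +wl: 1,2
  step 18. node 6  ⊔preds=[-6,6]  new=[-6,6]  old=[-6,5]  +wl: 
  step 19. node 0  ⊔preds=[-6,6]  new=[-6,6]  old=[-6,4]  +wl: 5,6
  step 20. node 3  ⊔preds=[-6,6]  new=[-6,6]  old=[-6,4]  +wl: 0
  step 21. node 4  ⊔preds=[-6,6]  new=[-6,5]  old=[-6,3]  +wl: 
  step 22. node 1  ⊔preds=[-6,6]  new=[-6,6]  stable
  step 23. node 2  ⊔preds=[-5,5]  new=[-5,5]  old=[-5,3]  +wl: 
  step 24. node 5  ⊔preds=[-6,6]  new=[-5,6]  old=[-5,5]  +wl: 1,2,3
  step 25. node 6  ⊔preds=[-6,6]  new=[-6,6]  stable
  step 26. node 0  ⊔preds=[-6,6]  new=[-6,6]  stable
  step 27. node 1  ⊔preds=[-6,6]  new=[-6,6]  stable
  step 28. node 2  ⊔preds=[-5,6]  new=[-5,6]  old=[-5,5]  +wl: 
  step 29. node 3  ⊔preds=[-6,6]  new=[-6,6]  stable

Least fixpoint reached:
  node 0: [-6,6]
  node 1: [-6,6]
  node 2: [-5,6]
  node 3: [-6,6]
  node 4: [-6,5]
  node 5: [-5,6]
  node 6: [-6,6]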